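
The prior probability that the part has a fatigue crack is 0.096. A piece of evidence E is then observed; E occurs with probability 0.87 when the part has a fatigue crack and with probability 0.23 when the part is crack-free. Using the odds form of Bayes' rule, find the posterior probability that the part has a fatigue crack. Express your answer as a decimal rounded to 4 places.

Prior odds = 0.096/(1−0.096) = 0.10619.
Likelihood ratio for E = 0.87/0.23 = 3.7826.
Posterior odds = prior odds × LR = 0.40169.
Posterior probability = odds/(1+odds) = 0.40169/1.4017 = 0.2866.

Posterior probability ≈ 0.2866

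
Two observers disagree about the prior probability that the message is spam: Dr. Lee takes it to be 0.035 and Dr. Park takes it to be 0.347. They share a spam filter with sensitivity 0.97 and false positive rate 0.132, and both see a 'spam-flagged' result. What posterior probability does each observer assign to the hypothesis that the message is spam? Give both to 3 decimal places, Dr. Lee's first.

The likelihood ratio for a 'spam-flagged' result is 0.97/0.132 = 7.3485.
Dr. Lee: prior odds 0.035/0.965 = 0.036269; posterior odds 0.26653; posterior probability 0.210.
Dr. Park: prior odds 0.347/0.653 = 0.53139; posterior odds 3.9049; posterior probability 0.796.

Dr. Lee: 0.210; Dr. Park: 0.796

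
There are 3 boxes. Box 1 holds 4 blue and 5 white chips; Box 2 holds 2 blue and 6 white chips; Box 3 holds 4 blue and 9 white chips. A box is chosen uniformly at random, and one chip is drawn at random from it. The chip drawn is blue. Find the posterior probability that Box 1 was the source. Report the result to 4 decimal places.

P(blue|Box 1) = 0.4444; P(blue|Box 2) = 0.25; P(blue|Box 3) = 0.3077.
Prior × likelihood for each source: 0.333333·0.4444=0.1481, 0.333333·0.25=0.08333, 0.333333·0.3077=0.1026. Summing gives P(blue) = 0.33405.
P(Box 1 | blue) = 0.1481 / 0.33405 = 0.4435.

Posterior probability ≈ 0.4435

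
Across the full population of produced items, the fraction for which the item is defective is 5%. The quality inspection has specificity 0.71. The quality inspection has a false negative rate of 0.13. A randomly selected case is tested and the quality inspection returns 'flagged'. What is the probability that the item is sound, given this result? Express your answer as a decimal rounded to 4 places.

Write H for 'the item is defective'. Prior odds H:¬H = 0.05/0.95 = 0.052632. For the 'flagged' outcome, the likelihood ratio is 0.87/0.29 = 3.0000.
Posterior odds = 0.052632 × 3.0000 = 0.15789, so P(H|E) = 0.15789/(1+0.15789) = 0.1364. Then P(¬H|E) = 1 − 0.1364 = 0.8636.

P(¬H | E) ≈ 0.8636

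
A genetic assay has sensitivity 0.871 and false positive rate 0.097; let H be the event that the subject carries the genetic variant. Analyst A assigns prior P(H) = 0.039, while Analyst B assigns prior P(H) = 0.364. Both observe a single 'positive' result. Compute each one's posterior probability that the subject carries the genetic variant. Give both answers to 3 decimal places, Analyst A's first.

Analyst A: 0.267; Analyst B: 0.837

P('+'|H) = 0.871, P('+'|¬H) = 0.097.
Analyst A: numerator 0.871·0.039 = 0.033969; evidence = 0.033969+0.097·0.961 = 0.12719; posterior = 0.267.
Analyst B: numerator 0.871·0.364 = 0.31704; evidence = 0.31704+0.097·0.636 = 0.37874; posterior = 0.837.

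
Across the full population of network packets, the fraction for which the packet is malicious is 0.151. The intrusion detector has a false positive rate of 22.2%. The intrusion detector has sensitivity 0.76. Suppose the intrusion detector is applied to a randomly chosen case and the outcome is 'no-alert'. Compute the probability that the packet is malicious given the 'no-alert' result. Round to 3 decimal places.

Let H be the event that the packet is malicious. P(H) = 0.151, so P(¬H) = 0.849. With E the 'no-alert' result, P(E|H) = 0.24 and P(E|¬H) = 0.778.
P(E) = 0.24·0.151 + 0.778·0.849 = 0.036240 + 0.66052 = 0.69676.
By Bayes' theorem, P(H|E) = 0.036240 / 0.69676 = 0.052.

P(H | E) ≈ 0.052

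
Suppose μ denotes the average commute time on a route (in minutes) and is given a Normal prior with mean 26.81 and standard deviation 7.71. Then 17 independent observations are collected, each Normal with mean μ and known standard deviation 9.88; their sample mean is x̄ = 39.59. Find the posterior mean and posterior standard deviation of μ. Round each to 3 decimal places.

Posterior mean ≈ 38.464; posterior SD ≈ 2.288

With known σ, the Normal prior is conjugate. Weight on the data is w = (n/σ²)/(n/σ² + 1/τ₀²) = 0.174155/(0.174155+0.0168225) = 0.91191.
Posterior mean = w·x̄ + (1−w)·μ₀ = 0.91191·39.59 + 0.088087·26.81 = 38.464. Posterior variance = 1/(0.174155+0.0168225) = 5.23623, so SD = 2.288.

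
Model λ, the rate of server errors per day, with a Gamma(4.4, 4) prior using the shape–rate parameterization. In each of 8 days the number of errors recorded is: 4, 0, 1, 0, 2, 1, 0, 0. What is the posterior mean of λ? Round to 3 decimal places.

Posterior mean ≈ 1.033

Total count ∑xᵢ = 8 over n = 8 days.
Gamma is conjugate to the Poisson likelihood: posterior is Gamma(shape = 4.4+8 = 12.4, rate = 4+8 = 12).
E[λ | data] = 12.4/12 = 1.033.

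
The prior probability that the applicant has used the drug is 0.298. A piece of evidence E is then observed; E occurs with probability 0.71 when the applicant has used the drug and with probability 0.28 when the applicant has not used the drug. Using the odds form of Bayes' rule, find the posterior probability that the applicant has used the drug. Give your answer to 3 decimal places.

Posterior probability ≈ 0.518

Prior odds = 0.298/(1−0.298) = 0.42450.
Likelihood ratio for E = 0.71/0.28 = 2.5357.
Posterior odds = prior odds × LR = 1.0764.
Posterior probability = odds/(1+odds) = 1.0764/2.0764 = 0.518.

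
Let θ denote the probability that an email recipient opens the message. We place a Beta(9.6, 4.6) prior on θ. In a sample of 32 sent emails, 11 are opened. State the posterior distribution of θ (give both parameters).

Observing 11 successes and 21 failures updates Beta(9.6, 4.6) by adding the success and failure counts to the two shape parameters: α = 9.6+11 = 20.6, β = 4.6+21 = 25.6.

Posterior: Beta(20.6, 25.6)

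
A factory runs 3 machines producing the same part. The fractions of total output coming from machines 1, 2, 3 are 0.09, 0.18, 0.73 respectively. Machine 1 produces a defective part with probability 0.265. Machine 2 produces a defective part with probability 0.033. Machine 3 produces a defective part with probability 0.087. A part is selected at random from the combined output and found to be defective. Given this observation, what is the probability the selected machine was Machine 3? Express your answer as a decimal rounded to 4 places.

Posterior probability ≈ 0.6807

P(defective|M1) = 0.265; P(defective|M2) = 0.033; P(defective|M3) = 0.087.
Prior × likelihood for each source: 0.09·0.265=0.02385, 0.18·0.033=0.005940, 0.73·0.087=0.06351. Summing gives P(defective) = 0.093300.
P(Machine 3 | defective) = 0.06351 / 0.093300 = 0.6807.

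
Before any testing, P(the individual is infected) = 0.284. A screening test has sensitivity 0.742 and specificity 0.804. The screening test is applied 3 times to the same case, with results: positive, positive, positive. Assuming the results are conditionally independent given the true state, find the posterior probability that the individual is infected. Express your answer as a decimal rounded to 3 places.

Let H be the event that the individual is infected; start with P(H) = 0.284. P('positive'|H) = 0.742, P('positive'|¬H) = 0.196.
Update on result 1 ('positive'): P(H) ← 0.742·0.2840 / (0.742·0.2840 + 0.196·0.7160) = 0.21073/0.35106 = 0.6003.
Update on result 2 ('positive'): P(H) ← 0.742·0.6003 / (0.742·0.6003 + 0.196·0.3997) = 0.44539/0.52374 = 0.8504.
Update on result 3 ('positive'): P(H) ← 0.742·0.8504 / (0.742·0.8504 + 0.196·0.1496) = 0.63100/0.66032 = 0.9556.

Posterior P(H) ≈ 0.956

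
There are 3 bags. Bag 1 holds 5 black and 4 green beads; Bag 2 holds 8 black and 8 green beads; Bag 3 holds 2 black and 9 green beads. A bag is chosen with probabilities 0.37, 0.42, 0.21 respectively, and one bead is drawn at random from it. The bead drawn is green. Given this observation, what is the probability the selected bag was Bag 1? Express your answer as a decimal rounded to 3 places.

Posterior probability ≈ 0.301

P(green|Bag 1) = 0.4444; P(green|Bag 2) = 0.5; P(green|Bag 3) = 0.8182.
Prior × likelihood for each source: 0.37·0.4444=0.1644, 0.42·0.5=0.2100, 0.21·0.8182=0.1718. Summing gives P(green) = 0.54626.
P(Bag 1 | green) = 0.1644 / 0.54626 = 0.301.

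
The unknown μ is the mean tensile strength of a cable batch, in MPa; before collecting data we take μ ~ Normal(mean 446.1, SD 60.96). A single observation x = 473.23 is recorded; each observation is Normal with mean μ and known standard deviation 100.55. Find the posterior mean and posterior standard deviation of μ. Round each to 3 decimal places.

Posterior mean ≈ 453.392; posterior SD ≈ 52.128

Prior precision 1/τ₀² = 1/60.96² = 0.00026910; data precision n/σ² = 1/100.55² = 0.00009891.
Posterior precision = 0.00026910 + 0.00009891 = 0.00036801, giving posterior SD = 1/√0.00036801 = 52.128.
Posterior mean = (0.00026910·446.1 + 0.00009891·473.23) / 0.00036801 = 453.392.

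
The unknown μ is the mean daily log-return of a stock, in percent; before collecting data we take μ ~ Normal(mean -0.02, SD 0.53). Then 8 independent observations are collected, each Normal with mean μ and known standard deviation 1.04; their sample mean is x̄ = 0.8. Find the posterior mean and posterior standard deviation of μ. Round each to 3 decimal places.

Posterior mean ≈ 0.534; posterior SD ≈ 0.302

Prior precision 1/τ₀² = 1/0.53² = 3.55999; data precision n/σ² = 8/1.04² = 7.39645.
Posterior precision = 3.55999 + 7.39645 = 10.9564, giving posterior SD = 1/√10.9564 = 0.302.
Posterior mean = (3.55999·-0.02 + 7.39645·0.8) / 10.9564 = 0.534.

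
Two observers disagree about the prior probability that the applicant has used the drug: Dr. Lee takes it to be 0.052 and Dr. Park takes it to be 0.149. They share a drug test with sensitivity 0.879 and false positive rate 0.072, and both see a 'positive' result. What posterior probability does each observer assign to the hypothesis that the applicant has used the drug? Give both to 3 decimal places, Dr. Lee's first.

Dr. Lee: 0.401; Dr. Park: 0.681

The likelihood ratio for a 'positive' result is 0.879/0.072 = 12.208.
Dr. Lee: prior odds 0.052/0.948 = 0.054852; posterior odds 0.66966; posterior probability 0.401.
Dr. Park: prior odds 0.149/0.851 = 0.17509; posterior odds 2.1375; posterior probability 0.681.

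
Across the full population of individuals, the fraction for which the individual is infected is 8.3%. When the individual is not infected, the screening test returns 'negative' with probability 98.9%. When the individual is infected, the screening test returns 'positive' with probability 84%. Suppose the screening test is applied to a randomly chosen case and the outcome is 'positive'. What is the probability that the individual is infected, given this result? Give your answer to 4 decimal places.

P(H | E) ≈ 0.8736

Let H be the event that the individual is infected. P(H) = 0.083, so P(¬H) = 0.917. With E the 'positive' result, P(E|H) = 0.84 and P(E|¬H) = 0.011.
P(E) = 0.84·0.083 + 0.011·0.917 = 0.069720 + 0.010087 = 0.079807.
By Bayes' theorem, P(H|E) = 0.069720 / 0.079807 = 0.8736.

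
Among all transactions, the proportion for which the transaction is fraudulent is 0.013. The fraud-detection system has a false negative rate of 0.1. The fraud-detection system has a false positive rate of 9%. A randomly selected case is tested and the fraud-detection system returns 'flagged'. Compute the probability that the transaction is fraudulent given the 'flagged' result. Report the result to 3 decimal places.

P(H | E) ≈ 0.116

Let H be the event that the transaction is fraudulent. P(H) = 0.013, so P(¬H) = 0.987. With E the 'flagged' result, P(E|H) = 0.9 and P(E|¬H) = 0.09.
P(E) = 0.9·0.013 + 0.09·0.987 = 0.011700 + 0.088830 = 0.10053.
By Bayes' theorem, P(H|E) = 0.011700 / 0.10053 = 0.116.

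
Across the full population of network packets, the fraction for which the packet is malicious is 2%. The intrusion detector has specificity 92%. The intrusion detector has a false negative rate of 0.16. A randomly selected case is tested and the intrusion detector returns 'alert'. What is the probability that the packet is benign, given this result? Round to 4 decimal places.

Let H be the event that the packet is malicious. P(H) = 0.02, so P(¬H) = 0.98. With E the 'alert' result, P(E|H) = 0.84 and P(E|¬H) = 0.08.
P(E) = 0.84·0.02 + 0.08·0.98 = 0.016800 + 0.078400 = 0.095200.
By Bayes' theorem, P(H|E) = 0.016800 / 0.095200 = 0.1765. Hence P(¬H|E) = 1 − 0.1765 = 0.8235.

P(¬H | E) ≈ 0.8235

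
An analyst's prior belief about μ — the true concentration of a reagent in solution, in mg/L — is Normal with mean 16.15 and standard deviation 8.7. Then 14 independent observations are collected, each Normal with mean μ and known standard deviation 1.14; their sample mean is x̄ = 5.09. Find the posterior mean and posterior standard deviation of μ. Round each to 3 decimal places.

With known σ, the Normal prior is conjugate. Weight on the data is w = (n/σ²)/(n/σ² + 1/τ₀²) = 10.7725/(10.7725+0.0132118) = 0.99878.
Posterior mean = w·x̄ + (1−w)·μ₀ = 0.99878·5.09 + 0.0012249·16.15 = 5.104. Posterior variance = 1/(10.7725+0.0132118) = 0.0927149, so SD = 0.304.

Posterior mean ≈ 5.104; posterior SD ≈ 0.304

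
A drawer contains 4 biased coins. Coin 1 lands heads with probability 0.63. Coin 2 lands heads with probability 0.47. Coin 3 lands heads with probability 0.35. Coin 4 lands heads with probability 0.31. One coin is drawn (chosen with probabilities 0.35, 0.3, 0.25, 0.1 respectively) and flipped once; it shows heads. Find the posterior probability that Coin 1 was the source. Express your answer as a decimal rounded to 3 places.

P(heads|C1) = 0.63; P(heads|C2) = 0.47; P(heads|C3) = 0.35; P(heads|C4) = 0.31.
Prior × likelihood for each source: 0.35·0.63=0.2205, 0.3·0.47=0.1410, 0.25·0.35=0.08750, 0.1·0.31=0.03100. Summing gives P(heads) = 0.48000.
P(Coin 1 | heads) = 0.2205 / 0.48000 = 0.459.

Posterior probability ≈ 0.459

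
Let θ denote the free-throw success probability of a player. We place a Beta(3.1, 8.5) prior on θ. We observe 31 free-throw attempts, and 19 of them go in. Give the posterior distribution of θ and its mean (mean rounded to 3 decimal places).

Posterior: Beta(22.1, 20.5); mean ≈ 0.519

Observing 19 successes and 12 failures updates Beta(3.1, 8.5) by adding the success and failure counts to the two shape parameters: α = 3.1+19 = 22.1, β = 8.5+12 = 20.5.
Posterior mean = α/(α+β) = 22.1/42.6 = 0.519.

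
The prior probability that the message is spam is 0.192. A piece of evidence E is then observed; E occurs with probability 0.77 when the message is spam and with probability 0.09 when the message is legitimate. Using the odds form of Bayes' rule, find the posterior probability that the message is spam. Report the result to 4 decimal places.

Posterior probability ≈ 0.6703

Prior odds = 0.192/(1−0.192) = 0.23762. In log-odds, ln(0.23762) = -1.4371.
Add log likelihood ratio: ln(8.5556) = 2.1466.
Posterior log-odds = 0.70951, so posterior odds = exp(0.70951) = 2.0330. Converting, P(H|E) = 2.0330/3.0330 = 0.6703.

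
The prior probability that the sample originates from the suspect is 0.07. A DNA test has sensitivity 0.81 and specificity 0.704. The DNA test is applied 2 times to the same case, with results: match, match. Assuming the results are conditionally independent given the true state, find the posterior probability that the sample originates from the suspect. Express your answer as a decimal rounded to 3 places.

With H the event that the sample originates from the suspect, the joint likelihood of the observed sequence is P(data|H) = 0.81·0.81 = 0.65610 and P(data|¬H) = 0.296·0.296 = 0.087616.
Bayes: P(H|data) = 0.07·0.65610 / (0.07·0.65610 + 0.93·0.087616) = 0.045927/0.12741 = 0.3605.

Posterior P(H) ≈ 0.360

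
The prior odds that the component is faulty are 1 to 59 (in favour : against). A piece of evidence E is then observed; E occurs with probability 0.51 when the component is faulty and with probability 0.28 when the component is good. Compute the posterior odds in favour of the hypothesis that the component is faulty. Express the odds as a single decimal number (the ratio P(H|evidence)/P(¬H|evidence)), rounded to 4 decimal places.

Posterior odds ≈ 0.0309

Prior odds = 1/59 = 0.016949. In log-odds, ln(0.016949) = -4.0775.
Add log likelihood ratio: ln(1.8214) = 0.59962.
Posterior log-odds = -3.4779, so posterior odds = exp(-3.4779) = 0.030872.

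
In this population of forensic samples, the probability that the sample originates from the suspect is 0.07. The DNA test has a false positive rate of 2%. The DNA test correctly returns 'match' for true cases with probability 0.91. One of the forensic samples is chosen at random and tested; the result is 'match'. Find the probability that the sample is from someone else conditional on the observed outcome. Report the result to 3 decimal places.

Let H be the event that the sample originates from the suspect. P(H) = 0.07, so P(¬H) = 0.93. With E the 'match' result, P(E|H) = 0.91 and P(E|¬H) = 0.02.
P(E) = 0.91·0.07 + 0.02·0.93 = 0.063700 + 0.018600 = 0.082300.
By Bayes' theorem, P(H|E) = 0.063700 / 0.082300 = 0.774. Hence P(¬H|E) = 1 − 0.774 = 0.226.

P(¬H | E) ≈ 0.226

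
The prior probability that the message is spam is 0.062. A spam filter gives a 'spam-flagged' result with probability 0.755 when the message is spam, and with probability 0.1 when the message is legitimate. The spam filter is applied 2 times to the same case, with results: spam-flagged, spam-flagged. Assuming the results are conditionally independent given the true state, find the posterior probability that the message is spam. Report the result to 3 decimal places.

Posterior P(H) ≈ 0.790

Let H be the event that the message is spam; start with P(H) = 0.062. P('spam-flagged'|H) = 0.755, P('spam-flagged'|¬H) = 0.1.
Update on result 1 ('spam-flagged'): P(H) ← 0.755·0.0620 / (0.755·0.0620 + 0.1·0.9380) = 0.046810/0.14061 = 0.3329.
Update on result 2 ('spam-flagged'): P(H) ← 0.755·0.3329 / (0.755·0.3329 + 0.1·0.6671) = 0.25134/0.31805 = 0.7903.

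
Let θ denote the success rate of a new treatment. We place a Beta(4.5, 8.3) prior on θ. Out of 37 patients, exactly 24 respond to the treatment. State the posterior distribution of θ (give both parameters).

Observing 24 successes and 13 failures updates Beta(4.5, 8.3) by adding the success and failure counts to the two shape parameters: α = 4.5+24 = 28.5, β = 8.3+13 = 21.3.

Posterior: Beta(28.5, 21.3)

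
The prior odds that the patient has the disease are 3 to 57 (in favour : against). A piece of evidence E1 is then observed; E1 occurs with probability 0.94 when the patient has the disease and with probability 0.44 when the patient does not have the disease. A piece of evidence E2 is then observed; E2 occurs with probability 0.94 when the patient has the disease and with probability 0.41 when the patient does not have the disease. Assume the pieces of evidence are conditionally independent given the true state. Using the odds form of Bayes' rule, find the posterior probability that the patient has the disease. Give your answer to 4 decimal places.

Posterior probability ≈ 0.2050

Prior odds = 3/57 = 0.052632.
Likelihood ratio for E1 = 0.94/0.44 = 2.1364.
Likelihood ratio for E2 = 0.94/0.41 = 2.2927.
Posterior odds = prior odds × LR₁ × LR₂ = 0.25779.
Posterior probability = odds/(1+odds) = 0.25779/1.2578 = 0.2050.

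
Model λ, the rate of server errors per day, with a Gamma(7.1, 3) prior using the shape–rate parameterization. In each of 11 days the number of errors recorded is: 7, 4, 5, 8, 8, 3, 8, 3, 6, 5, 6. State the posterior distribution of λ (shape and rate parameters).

Posterior: Gamma(shape=70.1, rate=14)

Total count ∑xᵢ = 63 over n = 11 days.
Gamma is conjugate to the Poisson likelihood: posterior is Gamma(shape = 7.1+63 = 70.1, rate = 3+11 = 14).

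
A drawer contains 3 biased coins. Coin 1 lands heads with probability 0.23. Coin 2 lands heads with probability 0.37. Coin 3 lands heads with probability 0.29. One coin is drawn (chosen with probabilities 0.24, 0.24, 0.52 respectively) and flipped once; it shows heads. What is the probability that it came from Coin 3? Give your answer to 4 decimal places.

Tabulate prior·likelihood by source: [1] prior 0.24, lik 0.23, product 0.05520; [2] prior 0.24, lik 0.37, product 0.08880; [3] prior 0.52, lik 0.29, product 0.1508.
Normalizing constant = 0.29480; the posterior for Coin 3 is its product over the sum, 0.1508/0.29480 = 0.5115.

Posterior probability ≈ 0.5115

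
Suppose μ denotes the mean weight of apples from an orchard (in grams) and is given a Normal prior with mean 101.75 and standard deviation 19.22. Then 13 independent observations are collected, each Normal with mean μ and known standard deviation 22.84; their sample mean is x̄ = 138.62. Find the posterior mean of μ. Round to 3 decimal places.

With known σ, the Normal prior is conjugate. Weight on the data is w = (n/σ²)/(n/σ² + 1/τ₀²) = 0.0249202/(0.0249202+0.00270703) = 0.90202.
Posterior mean = w·x̄ + (1−w)·μ₀ = 0.90202·138.62 + 0.097984·101.75 = 135.007.

Posterior mean ≈ 135.007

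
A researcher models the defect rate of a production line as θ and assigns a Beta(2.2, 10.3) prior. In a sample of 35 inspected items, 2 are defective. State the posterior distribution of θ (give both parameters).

Observing 2 successes and 33 failures updates Beta(2.2, 10.3) by adding the success and failure counts to the two shape parameters: α = 2.2+2 = 4.2, β = 10.3+33 = 43.3.

Posterior: Beta(4.2, 43.3)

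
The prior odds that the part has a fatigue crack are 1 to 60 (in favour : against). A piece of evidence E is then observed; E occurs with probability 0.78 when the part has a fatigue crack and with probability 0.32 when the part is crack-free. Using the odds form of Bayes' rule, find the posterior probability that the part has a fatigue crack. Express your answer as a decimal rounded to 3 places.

Prior odds = 1/60 = 0.016667.
Likelihood ratio for E = 0.78/0.32 = 2.4375.
Posterior odds = prior odds × LR = 0.040625.
Posterior probability = odds/(1+odds) = 0.040625/1.0406 = 0.039.

Posterior probability ≈ 0.039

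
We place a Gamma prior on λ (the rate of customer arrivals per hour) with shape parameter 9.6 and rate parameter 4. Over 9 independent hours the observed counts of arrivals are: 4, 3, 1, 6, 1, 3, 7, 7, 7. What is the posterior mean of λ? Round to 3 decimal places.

Total count ∑xᵢ = 39 over n = 9 hours.
Gamma is conjugate to the Poisson likelihood: posterior is Gamma(shape = 9.6+39 = 48.6, rate = 4+9 = 13).
Posterior mean = shape/rate = 48.6/13 = 3.738.

Posterior mean ≈ 3.738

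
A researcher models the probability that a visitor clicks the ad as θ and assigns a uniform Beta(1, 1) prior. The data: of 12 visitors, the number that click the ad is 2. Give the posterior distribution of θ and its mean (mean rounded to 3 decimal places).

Observing 2 successes and 10 failures updates Beta(1, 1) by adding the success and failure counts to the two shape parameters: α = 1+2 = 3, β = 1+10 = 11.
Posterior mean = α/(α+β) = 3/14 = 0.214.

Posterior: Beta(3, 11); mean ≈ 0.214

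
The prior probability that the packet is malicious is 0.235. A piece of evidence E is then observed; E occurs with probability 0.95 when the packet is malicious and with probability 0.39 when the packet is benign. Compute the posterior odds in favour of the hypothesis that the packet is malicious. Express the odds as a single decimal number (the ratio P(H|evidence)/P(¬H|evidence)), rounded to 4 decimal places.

Posterior odds ≈ 0.7483

Prior odds = 0.235/(1−0.235) = 0.30719. In log-odds, ln(0.30719) = -1.1803.
Add log likelihood ratio: ln(2.4359) = 0.89032.
Posterior log-odds = -0.28998, so posterior odds = exp(-0.28998) = 0.74828.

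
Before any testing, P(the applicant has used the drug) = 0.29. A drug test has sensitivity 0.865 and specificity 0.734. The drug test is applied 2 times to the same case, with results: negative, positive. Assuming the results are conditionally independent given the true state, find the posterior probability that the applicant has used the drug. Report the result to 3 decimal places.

Posterior P(H) ≈ 0.196

Let H be the event that the applicant has used the drug; start with P(H) = 0.29. P('positive'|H) = 0.865, P('positive'|¬H) = 0.266.
Update on result 1 ('negative'): P(H) ← 0.135·0.2900 / (0.135·0.2900 + 0.734·0.7100) = 0.039150/0.56029 = 0.0699.
Update on result 2 ('positive'): P(H) ← 0.865·0.0699 / (0.865·0.0699 + 0.266·0.9301) = 0.060441/0.30785 = 0.1963.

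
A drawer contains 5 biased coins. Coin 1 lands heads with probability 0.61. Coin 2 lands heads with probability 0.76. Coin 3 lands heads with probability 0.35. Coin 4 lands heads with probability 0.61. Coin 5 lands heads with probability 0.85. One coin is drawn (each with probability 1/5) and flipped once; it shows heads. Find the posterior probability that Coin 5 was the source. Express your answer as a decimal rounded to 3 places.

Posterior probability ≈ 0.267

P(heads|C1) = 0.61; P(heads|C2) = 0.76; P(heads|C3) = 0.35; P(heads|C4) = 0.61; P(heads|C5) = 0.85.
Prior × likelihood for each source: 0.2·0.61=0.1220, 0.2·0.76=0.1520, 0.2·0.35=0.07000, 0.2·0.61=0.1220, 0.2·0.85=0.1700. Summing gives P(heads) = 0.63600.
P(Coin 5 | heads) = 0.1700 / 0.63600 = 0.267.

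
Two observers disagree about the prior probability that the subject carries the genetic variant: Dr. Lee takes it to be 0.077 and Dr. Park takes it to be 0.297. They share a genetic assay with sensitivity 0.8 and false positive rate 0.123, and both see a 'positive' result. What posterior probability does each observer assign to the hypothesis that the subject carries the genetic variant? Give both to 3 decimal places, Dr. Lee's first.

Dr. Lee: 0.352; Dr. Park: 0.733

P('+'|H) = 0.8, P('+'|¬H) = 0.123.
Dr. Lee: numerator 0.8·0.077 = 0.061600; evidence = 0.061600+0.123·0.923 = 0.17513; posterior = 0.352.
Dr. Park: numerator 0.8·0.297 = 0.23760; evidence = 0.23760+0.123·0.703 = 0.32407; posterior = 0.733.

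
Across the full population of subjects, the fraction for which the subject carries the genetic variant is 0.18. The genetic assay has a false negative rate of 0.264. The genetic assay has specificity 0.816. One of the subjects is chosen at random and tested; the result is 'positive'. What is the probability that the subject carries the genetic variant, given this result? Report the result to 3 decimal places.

Let H be the event that the subject carries the genetic variant. P(H) = 0.18, so P(¬H) = 0.82. With E the 'positive' result, P(E|H) = 0.736 and P(E|¬H) = 0.184.
P(E) = 0.736·0.18 + 0.184·0.82 = 0.13248 + 0.15088 = 0.28336.
By Bayes' theorem, P(H|E) = 0.13248 / 0.28336 = 0.468.

P(H | E) ≈ 0.468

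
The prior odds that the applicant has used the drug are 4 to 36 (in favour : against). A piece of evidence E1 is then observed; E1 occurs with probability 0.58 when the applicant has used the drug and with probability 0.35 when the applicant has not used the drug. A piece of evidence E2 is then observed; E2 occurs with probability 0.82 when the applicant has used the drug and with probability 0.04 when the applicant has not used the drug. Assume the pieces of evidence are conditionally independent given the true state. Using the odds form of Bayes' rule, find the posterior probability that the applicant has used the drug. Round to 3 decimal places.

Prior odds = 4/36 = 0.11111.
Likelihood ratio for E1 = 0.58/0.35 = 1.6571.
Likelihood ratio for E2 = 0.82/0.04 = 20.500.
Posterior odds = prior odds × LR₁ × LR₂ = 3.7746.
Posterior probability = odds/(1+odds) = 3.7746/4.7746 = 0.791.

Posterior probability ≈ 0.791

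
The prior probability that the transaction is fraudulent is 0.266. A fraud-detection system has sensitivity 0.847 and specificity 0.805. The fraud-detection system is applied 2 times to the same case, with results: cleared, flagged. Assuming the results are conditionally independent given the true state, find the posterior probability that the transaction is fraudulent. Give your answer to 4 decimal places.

With H the event that the transaction is fraudulent, the joint likelihood of the observed sequence is P(data|H) = 0.153·0.847 = 0.12959 and P(data|¬H) = 0.805·0.195 = 0.15698.
Bayes: P(H|data) = 0.266·0.12959 / (0.266·0.12959 + 0.734·0.15698) = 0.034471/0.14969 = 0.2303.

Posterior P(H) ≈ 0.2303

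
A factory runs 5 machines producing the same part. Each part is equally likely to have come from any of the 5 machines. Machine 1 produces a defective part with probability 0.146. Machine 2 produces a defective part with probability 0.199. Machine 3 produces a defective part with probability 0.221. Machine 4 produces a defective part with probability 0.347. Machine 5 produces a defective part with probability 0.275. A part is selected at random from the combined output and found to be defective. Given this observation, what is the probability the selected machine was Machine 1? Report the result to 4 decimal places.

Posterior probability ≈ 0.1229

Tabulate prior·likelihood by source: [1] prior 0.2, lik 0.146, product 0.02920; [2] prior 0.2, lik 0.199, product 0.03980; [3] prior 0.2, lik 0.221, product 0.04420; [4] prior 0.2, lik 0.347, product 0.06940; [5] prior 0.2, lik 0.275, product 0.05500.
Normalizing constant = 0.23760; the posterior for Machine 1 is its product over the sum, 0.02920/0.23760 = 0.1229.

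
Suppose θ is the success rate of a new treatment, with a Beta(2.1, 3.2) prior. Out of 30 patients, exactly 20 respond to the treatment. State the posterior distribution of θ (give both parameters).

Observing 20 successes and 10 failures updates Beta(2.1, 3.2) by adding the success and failure counts to the two shape parameters: α = 2.1+20 = 22.1, β = 3.2+10 = 13.2.

Posterior: Beta(22.1, 13.2)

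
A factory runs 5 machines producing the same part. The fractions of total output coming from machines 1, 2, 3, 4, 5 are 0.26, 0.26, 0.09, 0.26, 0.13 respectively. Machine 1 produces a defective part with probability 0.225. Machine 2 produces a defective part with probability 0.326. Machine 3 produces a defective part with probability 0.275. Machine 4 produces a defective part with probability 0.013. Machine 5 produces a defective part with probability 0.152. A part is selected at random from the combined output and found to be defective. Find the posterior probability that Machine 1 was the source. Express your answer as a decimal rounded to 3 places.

Tabulate prior·likelihood by source: [1] prior 0.26, lik 0.225, product 0.05850; [2] prior 0.26, lik 0.326, product 0.08476; [3] prior 0.09, lik 0.275, product 0.02475; [4] prior 0.26, lik 0.013, product 0.003380; [5] prior 0.13, lik 0.152, product 0.01976.
Normalizing constant = 0.19115; the posterior for Machine 1 is its product over the sum, 0.05850/0.19115 = 0.306.

Posterior probability ≈ 0.306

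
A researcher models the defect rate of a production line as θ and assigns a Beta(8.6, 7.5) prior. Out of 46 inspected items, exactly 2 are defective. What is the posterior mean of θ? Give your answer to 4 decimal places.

The binomial likelihood is conjugate to the Beta prior: with 2 successes and 44 failures, the posterior is Beta(8.6+2, 7.5+44) = Beta(10.6, 51.5).
Posterior mean = α/(α+β) = 10.6/62.1 = 0.1707.

Posterior mean ≈ 0.1707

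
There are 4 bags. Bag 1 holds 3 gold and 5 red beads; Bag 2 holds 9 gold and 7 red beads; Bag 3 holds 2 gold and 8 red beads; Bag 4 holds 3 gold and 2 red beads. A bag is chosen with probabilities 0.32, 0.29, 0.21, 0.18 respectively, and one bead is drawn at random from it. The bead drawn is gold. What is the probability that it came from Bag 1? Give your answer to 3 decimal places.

Tabulate prior·likelihood by source: [1] prior 0.32, lik 0.375, product 0.1200; [2] prior 0.29, lik 0.5625, product 0.1631; [3] prior 0.21, lik 0.2, product 0.04200; [4] prior 0.18, lik 0.6, product 0.1080.
Normalizing constant = 0.43312; the posterior for Bag 1 is its product over the sum, 0.1200/0.43312 = 0.277.

Posterior probability ≈ 0.277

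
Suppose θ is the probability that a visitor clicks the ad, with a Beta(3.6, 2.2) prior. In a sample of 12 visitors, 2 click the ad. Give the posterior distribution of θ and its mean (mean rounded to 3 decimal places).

The binomial likelihood is conjugate to the Beta prior: with 2 successes and 10 failures, the posterior is Beta(3.6+2, 2.2+10) = Beta(5.6, 12.2).
Posterior mean = α/(α+β) = 5.6/17.8 = 0.315.

Posterior: Beta(5.6, 12.2); mean ≈ 0.315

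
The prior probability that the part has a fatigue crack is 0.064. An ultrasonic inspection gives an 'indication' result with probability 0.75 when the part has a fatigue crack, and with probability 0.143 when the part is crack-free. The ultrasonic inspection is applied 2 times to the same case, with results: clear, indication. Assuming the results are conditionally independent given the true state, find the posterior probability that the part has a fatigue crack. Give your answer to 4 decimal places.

Posterior P(H) ≈ 0.0947

Let H be the event that the part has a fatigue crack; start with P(H) = 0.064. P('indication'|H) = 0.75, P('indication'|¬H) = 0.143.
Update on result 1 ('clear'): P(H) ← 0.25·0.0640 / (0.25·0.0640 + 0.857·0.9360) = 0.016000/0.81815 = 0.0196.
Update on result 2 ('indication'): P(H) ← 0.75·0.0196 / (0.75·0.0196 + 0.143·0.9804) = 0.014667/0.15487 = 0.0947.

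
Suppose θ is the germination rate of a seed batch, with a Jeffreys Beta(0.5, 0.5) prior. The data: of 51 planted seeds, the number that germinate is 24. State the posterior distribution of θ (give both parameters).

Posterior: Beta(24.5, 27.5)

The binomial likelihood is conjugate to the Beta prior: with 24 successes and 27 failures, the posterior is Beta(0.5+24, 0.5+27) = Beta(24.5, 27.5).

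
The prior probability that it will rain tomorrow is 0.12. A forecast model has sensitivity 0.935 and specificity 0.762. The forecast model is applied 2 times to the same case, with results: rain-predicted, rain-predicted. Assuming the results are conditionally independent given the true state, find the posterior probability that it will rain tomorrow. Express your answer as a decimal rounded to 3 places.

Posterior P(H) ≈ 0.678

Let H be the event that it will rain tomorrow; start with P(H) = 0.12. P('rain-predicted'|H) = 0.935, P('rain-predicted'|¬H) = 0.238.
Update on result 1 ('rain-predicted'): P(H) ← 0.935·0.1200 / (0.935·0.1200 + 0.238·0.8800) = 0.11220/0.32164 = 0.3488.
Update on result 2 ('rain-predicted'): P(H) ← 0.935·0.3488 / (0.935·0.3488 + 0.238·0.6512) = 0.32616/0.48114 = 0.6779.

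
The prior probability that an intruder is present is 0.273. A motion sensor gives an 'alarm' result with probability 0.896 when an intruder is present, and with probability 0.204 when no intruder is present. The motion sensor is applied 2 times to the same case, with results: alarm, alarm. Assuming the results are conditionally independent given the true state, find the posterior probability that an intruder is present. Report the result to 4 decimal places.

With H the event that an intruder is present, the joint likelihood of the observed sequence is P(data|H) = 0.896·0.896 = 0.80282 and P(data|¬H) = 0.204·0.204 = 0.041616.
Bayes: P(H|data) = 0.273·0.80282 / (0.273·0.80282 + 0.727·0.041616) = 0.21917/0.24942 = 0.8787.

Posterior P(H) ≈ 0.8787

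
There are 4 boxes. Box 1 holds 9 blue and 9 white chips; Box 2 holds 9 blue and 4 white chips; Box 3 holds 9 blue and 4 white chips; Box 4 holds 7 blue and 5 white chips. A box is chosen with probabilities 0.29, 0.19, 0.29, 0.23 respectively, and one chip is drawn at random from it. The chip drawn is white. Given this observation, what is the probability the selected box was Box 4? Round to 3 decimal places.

Posterior probability ≈ 0.247

Tabulate prior·likelihood by source: [1] prior 0.29, lik 0.5, product 0.1450; [2] prior 0.19, lik 0.3077, product 0.05846; [3] prior 0.29, lik 0.3077, product 0.08923; [4] prior 0.23, lik 0.4167, product 0.09583.
Normalizing constant = 0.38853; the posterior for Box 4 is its product over the sum, 0.09583/0.38853 = 0.247.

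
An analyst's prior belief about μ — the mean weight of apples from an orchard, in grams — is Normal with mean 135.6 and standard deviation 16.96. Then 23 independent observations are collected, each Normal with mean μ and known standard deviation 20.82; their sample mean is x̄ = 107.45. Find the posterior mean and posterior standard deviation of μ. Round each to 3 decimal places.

Posterior mean ≈ 109.181; posterior SD ≈ 4.206

With known σ, the Normal prior is conjugate. Weight on the data is w = (n/σ²)/(n/σ² + 1/τ₀²) = 0.0530599/(0.0530599+0.00347655) = 0.93851.
Posterior mean = w·x̄ + (1−w)·μ₀ = 0.93851·107.45 + 0.061492·135.6 = 109.181. Posterior variance = 1/(0.0530599+0.00347655) = 17.6877, so SD = 4.206.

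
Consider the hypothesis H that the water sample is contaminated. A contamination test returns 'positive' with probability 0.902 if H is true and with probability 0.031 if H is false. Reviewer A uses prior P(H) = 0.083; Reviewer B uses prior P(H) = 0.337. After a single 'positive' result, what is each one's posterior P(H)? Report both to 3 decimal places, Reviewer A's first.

The likelihood ratio for a 'positive' result is 0.902/0.031 = 29.097.
Reviewer A: prior odds 0.083/0.917 = 0.090513; posterior odds 2.6336; posterior probability 0.725.
Reviewer B: prior odds 0.337/0.663 = 0.50830; posterior odds 14.790; posterior probability 0.937.

Reviewer A: 0.725; Reviewer B: 0.937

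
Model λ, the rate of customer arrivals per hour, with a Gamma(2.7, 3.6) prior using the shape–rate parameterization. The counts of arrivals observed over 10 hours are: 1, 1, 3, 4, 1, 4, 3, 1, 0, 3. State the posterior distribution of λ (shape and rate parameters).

The Poisson likelihood adds the total count to the shape and the number of exposure periods to the rate. Here ∑xᵢ = 21 and n = 10, so shape 2.7→23.7 and rate 3.6→13.6.

Posterior: Gamma(shape=23.7, rate=13.6)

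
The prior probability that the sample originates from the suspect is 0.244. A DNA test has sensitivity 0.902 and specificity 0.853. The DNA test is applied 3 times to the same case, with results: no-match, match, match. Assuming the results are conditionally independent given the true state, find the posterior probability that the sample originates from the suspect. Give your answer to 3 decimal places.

Posterior P(H) ≈ 0.583

Let H be the event that the sample originates from the suspect; start with P(H) = 0.244. P('match'|H) = 0.902, P('match'|¬H) = 0.147.
Update on result 1 ('no-match'): P(H) ← 0.098·0.2440 / (0.098·0.2440 + 0.853·0.7560) = 0.023912/0.66878 = 0.0358.
Update on result 2 ('match'): P(H) ← 0.902·0.0358 / (0.902·0.0358 + 0.147·0.9642) = 0.032251/0.17399 = 0.1854.
Update on result 3 ('match'): P(H) ← 0.902·0.1854 / (0.902·0.1854 + 0.147·0.8146) = 0.16719/0.28694 = 0.5827.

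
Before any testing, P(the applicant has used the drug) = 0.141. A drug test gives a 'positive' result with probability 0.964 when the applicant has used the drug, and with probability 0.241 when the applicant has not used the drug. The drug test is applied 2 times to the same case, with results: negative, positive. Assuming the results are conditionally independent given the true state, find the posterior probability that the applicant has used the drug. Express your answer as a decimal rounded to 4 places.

With H the event that the applicant has used the drug, the joint likelihood of the observed sequence is P(data|H) = 0.036·0.964 = 0.034704 and P(data|¬H) = 0.759·0.241 = 0.18292.
Bayes: P(H|data) = 0.141·0.034704 / (0.141·0.034704 + 0.859·0.18292) = 0.0048933/0.16202 = 0.0302.

Posterior P(H) ≈ 0.0302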